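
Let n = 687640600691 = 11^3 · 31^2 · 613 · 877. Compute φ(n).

φ(687640600691) = 687640600691 · (1 − 1/11) · (1 − 1/31) · (1 − 1/613) · (1 − 1/877)
       = 687640600691 · 160833600/183321941 = 603286833600.

603286833600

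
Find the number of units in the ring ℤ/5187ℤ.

2592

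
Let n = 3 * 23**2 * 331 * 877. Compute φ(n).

φ(460685469) = 460685469 · (1 − 1/3) · (1 − 1/23) · (1 − 1/331) · (1 − 1/877)
       = 460685469 · 12719520/20029803 = 292548960.

292548960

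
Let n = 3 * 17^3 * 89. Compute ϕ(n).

φ(1311771) = 1311771 · (1 − 1/3) · (1 − 1/17) · (1 − 1/89)
       = 1311771 · 2816/4539 = 813824.

813824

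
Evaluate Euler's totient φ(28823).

Prime factorization: 28823 = 19 · 37 · 41.
φ(28823) = 28823 · (1 − 1/19) · (1 − 1/37) · (1 − 1/41)
       = 28823 · 25920/28823 = 25920.

25920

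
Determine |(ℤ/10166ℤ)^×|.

4224

10166 = 2 * 13 * 17 * 23.
φ(10166) = 10166 · (1 − 1/2) · (1 − 1/13) · (1 − 1/17) · (1 − 1/23)
       = 10166 · 4224/10166 = 4224.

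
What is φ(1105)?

First factor: 1105 = 5 * 13 * 17.
φ(5) = 5 − 1 = 4.
φ(13) = 13 − 1 = 12.
φ(17) = 17 − 1 = 16.
φ(1105) = 4 × 12 × 16 = 768.

768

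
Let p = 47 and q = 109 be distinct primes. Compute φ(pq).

4968

φ(47) = 47 − 1 = 46.
φ(109) = 109 − 1 = 108.
Since φ is multiplicative, φ(5123) = 46 · 108 = 4968.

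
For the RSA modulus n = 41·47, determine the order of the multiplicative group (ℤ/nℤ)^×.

φ(pq) = (p−1)(q−1) = 40 · 46 = 1840.

1840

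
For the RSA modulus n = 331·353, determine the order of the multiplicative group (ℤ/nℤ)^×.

φ(pq) = (p−1)(q−1) = 330 · 352 = 116160.

116160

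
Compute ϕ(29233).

26400

First factor: 29233 = 23 · 31 · 41.
φ(23) = 23 − 1 = 22.
φ(31) = 31 − 1 = 30.
φ(41) = 41 − 1 = 40.
Since φ is multiplicative, φ(29233) = 22 · 30 · 40 = 26400.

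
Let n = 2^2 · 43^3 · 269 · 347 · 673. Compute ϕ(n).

9678239456256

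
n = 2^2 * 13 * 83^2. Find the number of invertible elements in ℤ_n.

163344

φ(358228) = 358228 · (1 − 1/2) · (1 − 1/13) · (1 − 1/83)
       = 358228 · 984/2158 = 163344.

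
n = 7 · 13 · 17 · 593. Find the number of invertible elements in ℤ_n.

681984

φ(917371) = 917371 · (1 − 1/7) · (1 − 1/13) · (1 − 1/17) · (1 − 1/593)
       = 917371 · 681984/917371 = 681984.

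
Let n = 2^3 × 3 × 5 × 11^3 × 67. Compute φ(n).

2555520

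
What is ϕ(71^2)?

φ(71^2) = 71^2 − 71^1 = 5041 − 71 = 4970.

4970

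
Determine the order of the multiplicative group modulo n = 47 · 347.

φ(16309) = 16309 · (1 − 1/47) · (1 − 1/347)
       = 16309 · 15916/16309 = 15916.

15916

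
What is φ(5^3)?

100

φ(125) = 125 · (1 − 1/5)
       = 125 · 4/5 = 100.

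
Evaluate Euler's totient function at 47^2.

φ(47^2) = 47^2 − 47^1 = 2209 − 47 = 2162.

2162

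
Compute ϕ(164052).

Factor 164052: 164052 = 2^2 × 3^3 × 7^2 × 31.
φ(164052) = 164052 · (1 − 1/2) · (1 − 1/3) · (1 − 1/7) · (1 − 1/31)
       = 164052 · 360/1302 = 45360.

45360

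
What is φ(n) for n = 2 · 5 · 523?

φ(2) = 2 − 1 = 1.
φ(5) = 5 − 1 = 4.
φ(523) = 523 − 1 = 522.
φ(5230) = 1 × 4 × 522 = 2088.

2088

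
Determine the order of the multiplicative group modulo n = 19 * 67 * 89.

φ(19) = 19 − 1 = 18.
φ(67) = 67 − 1 = 66.
φ(89) = 89 − 1 = 88.
Since φ is multiplicative, φ(113297) = 18 · 66 · 88 = 104544.

104544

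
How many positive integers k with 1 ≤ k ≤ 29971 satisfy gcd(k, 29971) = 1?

Prime factorization: 29971 = 17 * 41 * 43.
φ(17) = 17 − 1 = 16.
φ(41) = 41 − 1 = 40.
φ(43) = 43 − 1 = 42.
Multiply: 16 · 40 · 42 = 26880.

26880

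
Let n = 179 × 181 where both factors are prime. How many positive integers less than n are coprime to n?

32040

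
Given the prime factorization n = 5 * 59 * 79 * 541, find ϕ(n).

9771840

φ(5) = 5 − 1 = 4.
φ(59) = 59 − 1 = 58.
φ(79) = 79 − 1 = 78.
φ(541) = 541 − 1 = 540.
Multiply: 4 · 58 · 78 · 540 = 9771840.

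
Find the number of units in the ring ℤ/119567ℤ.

90720

119567 = 7 · 19 · 29 · 31.
φ(119567) = 119567 · (1 − 1/7) · (1 − 1/19) · (1 − 1/29) · (1 − 1/31)
       = 119567 · 90720/119567 = 90720.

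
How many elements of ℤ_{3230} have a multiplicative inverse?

1152

3230 = 2 · 5 · 17 · 19.
φ(3230) = 3230 · (1 − 1/2) · (1 − 1/5) · (1 − 1/17) · (1 − 1/19)
       = 3230 · 1152/3230 = 1152.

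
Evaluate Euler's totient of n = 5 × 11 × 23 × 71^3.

φ(5) = 5 − 1 = 4.
φ(11) = 11 − 1 = 10.
φ(23) = 23 − 1 = 22.
φ(71^3) = 71^2·(71−1) = 5041·70 = 352870.
Multiply: 4 · 10 · 22 · 352870 = 310525600.

310525600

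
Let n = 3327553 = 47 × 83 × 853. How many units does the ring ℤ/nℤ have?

φ(47) = 47 − 1 = 46.
φ(83) = 83 − 1 = 82.
φ(853) = 853 − 1 = 852.
Multiply: 46 · 82 · 852 = 3213744.

3213744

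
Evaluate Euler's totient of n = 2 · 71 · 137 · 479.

4550560

φ(2) = 2 − 1 = 1.
φ(71) = 71 − 1 = 70.
φ(137) = 137 − 1 = 136.
φ(479) = 479 − 1 = 478.
φ(9318466) = 1 × 70 × 136 × 478 = 4550560.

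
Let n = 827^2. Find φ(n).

φ(683929) = 683929 · (1 − 1/827)
       = 683929 · 826/827 = 683102.

683102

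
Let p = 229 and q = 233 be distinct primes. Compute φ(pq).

φ(n) = (p − 1)(q − 1) = (229−1)(233−1) = 228·232 = 52896.

52896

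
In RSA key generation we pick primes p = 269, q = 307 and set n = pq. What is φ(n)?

φ(269) = 269 − 1 = 268.
φ(307) = 307 − 1 = 306.
Multiply: 268 · 306 = 82008.

82008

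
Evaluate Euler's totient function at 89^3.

φ(89^3) = 89^3 − 89^2 = 704969 − 7921 = 697048.

697048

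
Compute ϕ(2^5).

16

φ(32) = 32 · (1 − 1/2)
       = 32 · 1/2 = 16.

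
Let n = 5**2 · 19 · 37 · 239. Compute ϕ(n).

3084480

φ(4200425) = 4200425 · (1 − 1/5) · (1 − 1/19) · (1 − 1/37) · (1 − 1/239)
       = 4200425 · 616896/840085 = 3084480.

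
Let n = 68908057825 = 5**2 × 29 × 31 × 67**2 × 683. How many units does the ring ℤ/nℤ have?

50665507200

φ(68908057825) = 68908057825 · (1 − 1/5) · (1 − 1/29) · (1 − 1/31) · (1 − 1/67) · (1 − 1/683)
       = 68908057825 · 151240320/205695695 = 50665507200.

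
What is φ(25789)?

First factor: 25789 = 17 * 37 * 41.
φ(17) = 17 − 1 = 16.
φ(37) = 37 − 1 = 36.
φ(41) = 41 − 1 = 40.
φ(25789) = 16 × 36 × 40 = 23040.

23040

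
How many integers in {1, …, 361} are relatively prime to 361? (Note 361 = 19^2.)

φ(19^2) = 19^2 − 19^1 = 361 − 19 = 342.

342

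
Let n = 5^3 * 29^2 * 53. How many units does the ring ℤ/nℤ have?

φ(5571625) = 5571625 · (1 − 1/5) · (1 − 1/29) · (1 − 1/53)
       = 5571625 · 5824/7685 = 4222400.

4222400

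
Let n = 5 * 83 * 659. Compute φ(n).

215824

φ(273485) = 273485 · (1 − 1/5) · (1 − 1/83) · (1 − 1/659)
       = 273485 · 215824/273485 = 215824.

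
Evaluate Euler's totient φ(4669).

3696

4669 = 7 * 23 * 29.
φ(7) = 7 − 1 = 6.
φ(23) = 23 − 1 = 22.
φ(29) = 29 − 1 = 28.
Since φ is multiplicative, φ(4669) = 6 · 22 · 28 = 3696.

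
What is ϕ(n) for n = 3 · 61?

φ(183) = 183 · (1 − 1/3) · (1 − 1/61)
       = 183 · 120/183 = 120.

120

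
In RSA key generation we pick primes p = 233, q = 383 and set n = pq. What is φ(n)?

For distinct primes, φ(pq) = (p−1)(q−1) = 232 × 382 = 88624.

88624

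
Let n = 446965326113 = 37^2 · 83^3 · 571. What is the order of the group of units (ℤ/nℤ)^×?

φ(37^2) = 37^1·(37−1) = 37·36 = 1332.
φ(83^3) = 83^2·(83−1) = 6889·82 = 564898.
φ(571) = 571 − 1 = 570.
φ(446965326113) = 1332 × 564898 × 570 = 428893157520.

428893157520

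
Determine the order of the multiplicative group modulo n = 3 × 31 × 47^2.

129720

φ(205437) = 205437 · (1 − 1/3) · (1 − 1/31) · (1 − 1/47)
       = 205437 · 2760/4371 = 129720.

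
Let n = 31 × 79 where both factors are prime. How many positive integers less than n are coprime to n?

2340

φ(2449) = 2449 · (1 − 1/31) · (1 − 1/79)
       = 2449 · 2340/2449 = 2340.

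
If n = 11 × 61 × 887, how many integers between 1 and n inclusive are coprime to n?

531600

φ(595177) = 595177 · (1 − 1/11) · (1 − 1/61) · (1 − 1/887)
       = 595177 · 531600/595177 = 531600.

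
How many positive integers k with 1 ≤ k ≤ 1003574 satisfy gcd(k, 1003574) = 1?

406560

1003574 = 2 · 11^3 · 13 · 29.
φ(1003574) = 1003574 · (1 − 1/2) · (1 − 1/11) · (1 − 1/13) · (1 − 1/29)
       = 1003574 · 3360/8294 = 406560.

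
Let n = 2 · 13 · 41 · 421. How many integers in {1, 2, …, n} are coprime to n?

φ(2) = 2 − 1 = 1.
φ(13) = 13 − 1 = 12.
φ(41) = 41 − 1 = 40.
φ(421) = 421 − 1 = 420.
Since φ is multiplicative, φ(448786) = 1 · 12 · 40 · 420 = 201600.

201600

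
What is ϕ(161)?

First factor: 161 = 7 × 23.
φ(7) = 7 − 1 = 6.
φ(23) = 23 − 1 = 22.
Since φ is multiplicative, φ(161) = 6 · 22 = 132.

132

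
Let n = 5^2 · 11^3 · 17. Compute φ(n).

φ(5^2) = 5^2 − 5^1 = 25 − 5 = 20.
φ(11^3) = 11^2·(11−1) = 121·10 = 1210.
φ(17) = 17 − 1 = 16.
φ(565675) = 20 × 1210 × 16 = 387200.

387200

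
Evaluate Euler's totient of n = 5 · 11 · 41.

1600

φ(2255) = 2255 · (1 − 1/5) · (1 − 1/11) · (1 − 1/41)
       = 2255 · 1600/2255 = 1600.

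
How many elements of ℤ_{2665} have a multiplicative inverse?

1920

2665 = 5 · 13 · 41.
φ(2665) = 2665 · (1 − 1/5) · (1 − 1/13) · (1 − 1/41)
       = 2665 · 1920/2665 = 1920.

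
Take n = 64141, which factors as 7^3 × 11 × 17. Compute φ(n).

φ(64141) = 64141 · (1 − 1/7) · (1 − 1/11) · (1 − 1/17)
       = 64141 · 960/1309 = 47040.

47040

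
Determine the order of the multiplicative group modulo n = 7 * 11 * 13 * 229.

164160

φ(229229) = 229229 · (1 − 1/7) · (1 − 1/11) · (1 − 1/13) · (1 − 1/229)
       = 229229 · 164160/229229 = 164160.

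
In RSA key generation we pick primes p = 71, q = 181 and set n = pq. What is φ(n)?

12600

φ(n) = (p − 1)(q − 1) = (71−1)(181−1) = 70·180 = 12600.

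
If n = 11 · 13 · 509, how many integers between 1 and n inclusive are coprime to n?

60960

φ(72787) = 72787 · (1 − 1/11) · (1 − 1/13) · (1 − 1/509)
       = 72787 · 60960/72787 = 60960.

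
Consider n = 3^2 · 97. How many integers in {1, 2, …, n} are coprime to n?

576

φ(873) = 873 · (1 − 1/3) · (1 − 1/97)
       = 873 · 192/291 = 576.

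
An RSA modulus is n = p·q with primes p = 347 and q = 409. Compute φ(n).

φ(pq) = (p−1)(q−1) = 346 · 408 = 141168.

141168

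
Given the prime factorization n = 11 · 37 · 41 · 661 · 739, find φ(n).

φ(11) = 11 − 1 = 10.
φ(37) = 37 − 1 = 36.
φ(41) = 41 − 1 = 40.
φ(661) = 661 − 1 = 660.
φ(739) = 739 − 1 = 738.
φ(8151249073) = 10 × 36 × 40 × 660 × 738 = 7013952000.

7013952000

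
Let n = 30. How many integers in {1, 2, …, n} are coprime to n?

30 = 2 * 3 * 5.
φ(2) = 2 − 1 = 1.
φ(3) = 3 − 1 = 2.
φ(5) = 5 − 1 = 4.
Multiply: 1 · 2 · 4 = 8.

8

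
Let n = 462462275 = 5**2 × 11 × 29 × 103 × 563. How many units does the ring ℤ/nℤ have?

321014400

φ(462462275) = 462462275 · (1 − 1/5) · (1 − 1/11) · (1 − 1/29) · (1 − 1/103) · (1 − 1/563)
       = 462462275 · 64202880/92492455 = 321014400.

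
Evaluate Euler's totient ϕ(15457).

Factor 15457: 15457 = 13 · 29 · 41.
φ(15457) = 15457 · (1 − 1/13) · (1 − 1/29) · (1 − 1/41)
       = 15457 · 13440/15457 = 13440.

13440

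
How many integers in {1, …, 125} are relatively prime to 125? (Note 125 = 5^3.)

100

φ(5^3) = 5^3 − 5^2 = 125 − 25 = 100.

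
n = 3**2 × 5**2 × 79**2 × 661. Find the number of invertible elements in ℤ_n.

488030400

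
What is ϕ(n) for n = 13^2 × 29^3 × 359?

1315108704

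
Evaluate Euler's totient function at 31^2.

930

φ(31^2) = 31^2 − 31^1 = 961 − 31 = 930.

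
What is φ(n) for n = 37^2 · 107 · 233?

φ(37^2) = 37^2 − 37^1 = 1369 − 37 = 1332.
φ(107) = 107 − 1 = 106.
φ(233) = 233 − 1 = 232.
Since φ is multiplicative, φ(34130539) = 1332 · 106 · 232 = 32756544.

32756544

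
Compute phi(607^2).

φ(368449) = 368449 · (1 − 1/607)
       = 368449 · 606/607 = 367842.

367842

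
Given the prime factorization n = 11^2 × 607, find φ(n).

66660

φ(73447) = 73447 · (1 − 1/11) · (1 − 1/607)
       = 73447 · 6060/6677 = 66660.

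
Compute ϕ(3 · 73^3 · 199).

φ(232243149) = 232243149 · (1 − 1/3) · (1 − 1/73) · (1 − 1/199)
       = 232243149 · 28512/43581 = 151940448.

151940448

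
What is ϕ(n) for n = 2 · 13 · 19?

φ(494) = 494 · (1 − 1/2) · (1 − 1/13) · (1 − 1/19)
       = 494 · 216/494 = 216.

216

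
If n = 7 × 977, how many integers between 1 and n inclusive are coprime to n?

5856

φ(6839) = 6839 · (1 − 1/7) · (1 − 1/977)
       = 6839 · 5856/6839 = 5856.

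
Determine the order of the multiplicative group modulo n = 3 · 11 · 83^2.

φ(3) = 3 − 1 = 2.
φ(11) = 11 − 1 = 10.
φ(83^2) = 83^1·(83−1) = 83·82 = 6806.
Since φ is multiplicative, φ(227337) = 2 · 10 · 6806 = 136120.

136120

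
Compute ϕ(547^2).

298662

φ(547^2) = 547^2 − 547^1 = 299209 − 547 = 298662.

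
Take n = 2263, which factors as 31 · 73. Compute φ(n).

φ(2263) = 2263 · (1 − 1/31) · (1 − 1/73)
       = 2263 · 2160/2263 = 2160.

2160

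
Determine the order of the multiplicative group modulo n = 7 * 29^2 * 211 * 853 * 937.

φ(7) = 7 − 1 = 6.
φ(29^2) = 29^1·(29−1) = 29·28 = 812.
φ(211) = 211 − 1 = 210.
φ(853) = 853 − 1 = 852.
φ(937) = 937 − 1 = 936.
Since φ is multiplicative, φ(992807645977) = 6 · 812 · 210 · 852 · 936 = 815909552640.

815909552640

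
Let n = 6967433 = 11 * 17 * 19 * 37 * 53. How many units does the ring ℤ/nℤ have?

5391360

φ(11) = 11 − 1 = 10.
φ(17) = 17 − 1 = 16.
φ(19) = 19 − 1 = 18.
φ(37) = 37 − 1 = 36.
φ(53) = 53 − 1 = 52.
φ(6967433) = 10 × 16 × 18 × 36 × 52 = 5391360.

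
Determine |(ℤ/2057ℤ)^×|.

2057 = 11^2 * 17.
φ(11^2) = 11^2 − 11^1 = 121 − 11 = 110.
φ(17) = 17 − 1 = 16.
Multiply: 110 · 16 = 1760.

1760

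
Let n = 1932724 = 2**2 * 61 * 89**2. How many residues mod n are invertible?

φ(2^2) = 2^2 − 2^1 = 4 − 2 = 2.
φ(61) = 61 − 1 = 60.
φ(89^2) = 89^1·(89−1) = 89·88 = 7832.
Since φ is multiplicative, φ(1932724) = 2 · 60 · 7832 = 939840.

939840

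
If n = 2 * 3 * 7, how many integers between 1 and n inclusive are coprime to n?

12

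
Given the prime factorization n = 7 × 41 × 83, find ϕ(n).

19680

φ(7) = 7 − 1 = 6.
φ(41) = 41 − 1 = 40.
φ(83) = 83 − 1 = 82.
Since φ is multiplicative, φ(23821) = 6 · 40 · 82 = 19680.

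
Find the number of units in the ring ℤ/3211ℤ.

Prime factorization: 3211 = 13^2 · 19.
φ(3211) = 3211 · (1 − 1/13) · (1 − 1/19)
       = 3211 · 216/247 = 2808.

2808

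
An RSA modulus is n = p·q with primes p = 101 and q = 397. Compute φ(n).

39600

For distinct primes, φ(pq) = (p−1)(q−1) = 100 × 396 = 39600.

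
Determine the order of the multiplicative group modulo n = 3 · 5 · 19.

φ(3) = 3 − 1 = 2.
φ(5) = 5 − 1 = 4.
φ(19) = 19 − 1 = 18.
φ(285) = 2 × 4 × 18 = 144.

144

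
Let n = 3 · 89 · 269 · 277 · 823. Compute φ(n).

10701098496

φ(3) = 3 − 1 = 2.
φ(89) = 89 − 1 = 88.
φ(269) = 269 − 1 = 268.
φ(277) = 277 − 1 = 276.
φ(823) = 823 − 1 = 822.
φ(16373561133) = 2 × 88 × 268 × 276 × 822 = 10701098496.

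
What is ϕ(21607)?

21607 = 17 * 31 * 41.
φ(21607) = 21607 · (1 − 1/17) · (1 − 1/31) · (1 − 1/41)
       = 21607 · 19200/21607 = 19200.

19200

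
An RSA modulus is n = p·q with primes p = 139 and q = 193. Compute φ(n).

26496

φ(139) = 139 − 1 = 138.
φ(193) = 193 − 1 = 192.
Since φ is multiplicative, φ(26827) = 138 · 192 = 26496.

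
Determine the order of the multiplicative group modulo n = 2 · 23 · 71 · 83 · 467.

φ(2) = 2 − 1 = 1.
φ(23) = 23 − 1 = 22.
φ(71) = 71 − 1 = 70.
φ(83) = 83 − 1 = 82.
φ(467) = 467 − 1 = 466.
φ(126593426) = 1 × 22 × 70 × 82 × 466 = 58846480.

58846480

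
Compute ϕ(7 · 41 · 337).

80640

φ(96719) = 96719 · (1 − 1/7) · (1 − 1/41) · (1 − 1/337)
       = 96719 · 80640/96719 = 80640.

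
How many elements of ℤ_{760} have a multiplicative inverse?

288

Factor 760: 760 = 2^3 · 5 · 19.
φ(760) = 760 · (1 − 1/2) · (1 − 1/5) · (1 − 1/19)
       = 760 · 72/190 = 288.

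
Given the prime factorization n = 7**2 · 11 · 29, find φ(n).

φ(15631) = 15631 · (1 − 1/7) · (1 − 1/11) · (1 − 1/29)
       = 15631 · 1680/2233 = 11760.

11760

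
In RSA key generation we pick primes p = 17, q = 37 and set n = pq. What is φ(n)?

576

For distinct primes, φ(pq) = (p−1)(q−1) = 16 × 36 = 576.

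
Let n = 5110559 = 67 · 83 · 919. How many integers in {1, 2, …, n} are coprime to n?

4968216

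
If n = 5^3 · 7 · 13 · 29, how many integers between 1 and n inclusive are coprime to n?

201600

φ(329875) = 329875 · (1 − 1/5) · (1 − 1/7) · (1 − 1/13) · (1 − 1/29)
       = 329875 · 8064/13195 = 201600.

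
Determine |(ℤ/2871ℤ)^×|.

1680

Prime factorization: 2871 = 3^2 × 11 × 29.
φ(3^2) = 3^2 − 3^1 = 9 − 3 = 6.
φ(11) = 11 − 1 = 10.
φ(29) = 29 − 1 = 28.
Multiply: 6 · 10 · 28 = 1680.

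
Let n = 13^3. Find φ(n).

φ(13^3) = 13^3 − 13^2 = 2197 − 169 = 2028.

2028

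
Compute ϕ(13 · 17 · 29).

φ(13) = 13 − 1 = 12.
φ(17) = 17 − 1 = 16.
φ(29) = 29 − 1 = 28.
φ(6409) = 12 × 16 × 28 = 5376.

5376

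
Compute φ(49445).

49445 = 5 · 11 · 29 · 31.
φ(49445) = 49445 · (1 − 1/5) · (1 − 1/11) · (1 − 1/29) · (1 − 1/31)
       = 49445 · 33600/49445 = 33600.

33600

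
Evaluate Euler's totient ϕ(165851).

127008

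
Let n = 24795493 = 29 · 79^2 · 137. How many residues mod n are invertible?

23464896

φ(29) = 29 − 1 = 28.
φ(79^2) = 79^1·(79−1) = 79·78 = 6162.
φ(137) = 137 − 1 = 136.
φ(24795493) = 28 × 6162 × 136 = 23464896.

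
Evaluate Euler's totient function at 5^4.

φ(625) = 625 · (1 − 1/5)
       = 625 · 4/5 = 500.

500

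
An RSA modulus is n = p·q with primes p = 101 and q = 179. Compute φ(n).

17800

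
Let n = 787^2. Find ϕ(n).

618582

φ(787^2) = 787^2 − 787^1 = 619369 − 787 = 618582.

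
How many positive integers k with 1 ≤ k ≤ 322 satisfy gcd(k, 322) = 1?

132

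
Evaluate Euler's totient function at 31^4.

893730

φ(923521) = 923521 · (1 − 1/31)
       = 923521 · 30/31 = 893730.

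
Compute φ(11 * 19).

180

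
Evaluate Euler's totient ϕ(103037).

103037 = 11 · 17 · 19 · 29.
φ(11) = 11 − 1 = 10.
φ(17) = 17 − 1 = 16.
φ(19) = 19 − 1 = 18.
φ(29) = 29 − 1 = 28.
Since φ is multiplicative, φ(103037) = 10 · 16 · 18 · 28 = 80640.

80640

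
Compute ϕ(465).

Prime factorization: 465 = 3 × 5 × 31.
φ(465) = 465 · (1 − 1/3) · (1 − 1/5) · (1 − 1/31)
       = 465 · 240/465 = 240.

240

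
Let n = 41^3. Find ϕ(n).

67240

φ(41^3) = 41^3 − 41^2 = 68921 − 1681 = 67240.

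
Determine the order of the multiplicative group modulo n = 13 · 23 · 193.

φ(57707) = 57707 · (1 − 1/13) · (1 − 1/23) · (1 − 1/193)
       = 57707 · 50688/57707 = 50688.

50688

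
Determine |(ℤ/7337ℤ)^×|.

Prime factorization: 7337 = 11 × 23 × 29.
φ(11) = 11 − 1 = 10.
φ(23) = 23 − 1 = 22.
φ(29) = 29 − 1 = 28.
Since φ is multiplicative, φ(7337) = 10 · 22 · 28 = 6160.

6160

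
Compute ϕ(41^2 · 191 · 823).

φ(264241433) = 264241433 · (1 − 1/41) · (1 − 1/191) · (1 − 1/823)
       = 264241433 · 6247200/6444913 = 256135200.

256135200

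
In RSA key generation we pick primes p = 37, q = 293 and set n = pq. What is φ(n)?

10512

For distinct primes, φ(pq) = (p−1)(q−1) = 36 × 292 = 10512.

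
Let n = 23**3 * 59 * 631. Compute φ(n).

φ(23^3) = 23^2·(23−1) = 529·22 = 11638.
φ(59) = 59 − 1 = 58.
φ(631) = 631 − 1 = 630.
Since φ is multiplicative, φ(452965243) = 11638 · 58 · 630 = 425252520.

425252520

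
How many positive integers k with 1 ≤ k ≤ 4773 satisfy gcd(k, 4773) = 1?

3024

4773 = 3 · 37 · 43.
φ(4773) = 4773 · (1 − 1/3) · (1 − 1/37) · (1 − 1/43)
       = 4773 · 3024/4773 = 3024.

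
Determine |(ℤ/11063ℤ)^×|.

9504

11063 = 13 · 23 · 37.
φ(11063) = 11063 · (1 − 1/13) · (1 − 1/23) · (1 − 1/37)
       = 11063 · 9504/11063 = 9504.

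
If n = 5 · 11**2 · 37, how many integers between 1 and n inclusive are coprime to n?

φ(22385) = 22385 · (1 − 1/5) · (1 − 1/11) · (1 − 1/37)
       = 22385 · 1440/2035 = 15840.

15840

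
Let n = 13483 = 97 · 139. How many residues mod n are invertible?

13248

φ(97) = 97 − 1 = 96.
φ(139) = 139 − 1 = 138.
Since φ is multiplicative, φ(13483) = 96 · 138 = 13248.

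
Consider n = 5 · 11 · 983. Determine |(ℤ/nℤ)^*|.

39280

φ(5) = 5 − 1 = 4.
φ(11) = 11 − 1 = 10.
φ(983) = 983 − 1 = 982.
Multiply: 4 · 10 · 982 = 39280.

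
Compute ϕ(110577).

Prime factorization: 110577 = 3 · 29 · 31 · 41.
φ(3) = 3 − 1 = 2.
φ(29) = 29 − 1 = 28.
φ(31) = 31 − 1 = 30.
φ(41) = 41 − 1 = 40.
Since φ is multiplicative, φ(110577) = 2 · 28 · 30 · 40 = 67200.

67200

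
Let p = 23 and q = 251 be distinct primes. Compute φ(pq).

5500

φ(n) = (p − 1)(q − 1) = (23−1)(251−1) = 22·250 = 5500.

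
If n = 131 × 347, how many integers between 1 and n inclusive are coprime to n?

44980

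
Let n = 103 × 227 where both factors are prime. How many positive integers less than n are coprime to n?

23052

φ(n) = (p − 1)(q − 1) = (103−1)(227−1) = 102·226 = 23052.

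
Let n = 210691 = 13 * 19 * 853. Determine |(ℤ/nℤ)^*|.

φ(210691) = 210691 · (1 − 1/13) · (1 − 1/19) · (1 − 1/853)
       = 210691 · 184032/210691 = 184032.

184032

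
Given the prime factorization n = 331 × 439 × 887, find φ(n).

128062440

φ(128889083) = 128889083 · (1 − 1/331) · (1 − 1/439) · (1 − 1/887)
       = 128889083 · 128062440/128889083 = 128062440.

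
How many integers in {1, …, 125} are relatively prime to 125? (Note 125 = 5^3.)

100

φ(125) = 125 · (1 − 1/5)
       = 125 · 4/5 = 100.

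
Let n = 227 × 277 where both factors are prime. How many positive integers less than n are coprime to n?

φ(227) = 227 − 1 = 226.
φ(277) = 277 − 1 = 276.
Multiply: 226 · 276 = 62376.

62376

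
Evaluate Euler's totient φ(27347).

27347 = 23 · 29 · 41.
φ(27347) = 27347 · (1 − 1/23) · (1 − 1/29) · (1 − 1/41)
       = 27347 · 24640/27347 = 24640.

24640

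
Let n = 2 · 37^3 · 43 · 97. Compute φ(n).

198713088

φ(422547326) = 422547326 · (1 − 1/2) · (1 − 1/37) · (1 − 1/43) · (1 − 1/97)
       = 422547326 · 145152/308654 = 198713088.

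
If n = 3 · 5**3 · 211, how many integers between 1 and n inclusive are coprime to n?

42000

φ(3) = 3 − 1 = 2.
φ(5^3) = 5^2·(5−1) = 25·4 = 100.
φ(211) = 211 − 1 = 210.
Since φ is multiplicative, φ(79125) = 2 · 100 · 210 = 42000.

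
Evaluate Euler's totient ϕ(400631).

304920

First factor: 400631 = 7 · 11**3 · 43.
φ(7) = 7 − 1 = 6.
φ(11^3) = 11^3 − 11^2 = 1331 − 121 = 1210.
φ(43) = 43 − 1 = 42.
Since φ is multiplicative, φ(400631) = 6 · 1210 · 42 = 304920.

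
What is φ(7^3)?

294

φ(7^3) = 7^3 − 7^2 = 343 − 49 = 294.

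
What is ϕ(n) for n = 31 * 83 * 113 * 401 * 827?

φ(31) = 31 − 1 = 30.
φ(83) = 83 − 1 = 82.
φ(113) = 113 − 1 = 112.
φ(401) = 401 − 1 = 400.
φ(827) = 827 − 1 = 826.
Since φ is multiplicative, φ(96420218623) = 30 · 82 · 112 · 400 · 826 = 91031808000.

91031808000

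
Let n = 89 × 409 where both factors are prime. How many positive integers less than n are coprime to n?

φ(pq) = (p−1)(q−1) = 88 · 408 = 35904.

35904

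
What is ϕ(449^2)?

φ(449^2) = 449^2 − 449^1 = 201601 − 449 = 201152.

201152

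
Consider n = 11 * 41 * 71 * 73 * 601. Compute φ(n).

1209600000

φ(11) = 11 − 1 = 10.
φ(41) = 41 − 1 = 40.
φ(71) = 71 − 1 = 70.
φ(73) = 73 − 1 = 72.
φ(601) = 601 − 1 = 600.
φ(1404857333) = 10 × 40 × 70 × 72 × 600 = 1209600000.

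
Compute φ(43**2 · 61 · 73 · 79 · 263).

φ(43^2) = 43^1·(43−1) = 43·42 = 1806.
φ(61) = 61 − 1 = 60.
φ(73) = 73 − 1 = 72.
φ(79) = 79 − 1 = 78.
φ(263) = 263 − 1 = 262.
φ(171069444869) = 1806 × 60 × 72 × 78 × 262 = 159440037120.

159440037120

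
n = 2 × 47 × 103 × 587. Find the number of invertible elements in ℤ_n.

2749512

φ(5683334) = 5683334 · (1 − 1/2) · (1 − 1/47) · (1 − 1/103) · (1 − 1/587)
       = 5683334 · 2749512/5683334 = 2749512.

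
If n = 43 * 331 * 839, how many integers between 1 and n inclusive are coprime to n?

φ(43) = 43 − 1 = 42.
φ(331) = 331 − 1 = 330.
φ(839) = 839 − 1 = 838.
Multiply: 42 · 330 · 838 = 11614680.

11614680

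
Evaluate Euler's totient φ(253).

220

253 = 11 · 23.
φ(11) = 11 − 1 = 10.
φ(23) = 23 − 1 = 22.
Multiply: 10 · 22 = 220.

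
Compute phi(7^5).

14406

φ(7^5) = 7^4·(7−1) = 2401·6 = 14406.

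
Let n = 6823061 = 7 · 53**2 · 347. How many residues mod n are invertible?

5721456

φ(6823061) = 6823061 · (1 − 1/7) · (1 − 1/53) · (1 − 1/347)
       = 6823061 · 107952/128737 = 5721456.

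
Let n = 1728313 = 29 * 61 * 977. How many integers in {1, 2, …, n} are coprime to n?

φ(29) = 29 − 1 = 28.
φ(61) = 61 − 1 = 60.
φ(977) = 977 − 1 = 976.
Multiply: 28 · 60 · 976 = 1639680.

1639680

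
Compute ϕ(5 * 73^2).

φ(5) = 5 − 1 = 4.
φ(73^2) = 73^1·(73−1) = 73·72 = 5256.
φ(26645) = 4 × 5256 = 21024.

21024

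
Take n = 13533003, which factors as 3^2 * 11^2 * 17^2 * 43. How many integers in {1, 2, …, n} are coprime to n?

φ(3^2) = 3^1·(3−1) = 3·2 = 6.
φ(11^2) = 11^2 − 11^1 = 121 − 11 = 110.
φ(17^2) = 17^2 − 17^1 = 289 − 17 = 272.
φ(43) = 43 − 1 = 42.
φ(13533003) = 6 × 110 × 272 × 42 = 7539840.

7539840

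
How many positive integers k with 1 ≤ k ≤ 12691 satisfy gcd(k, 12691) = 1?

10584

First factor: 12691 = 7^3 * 37.
φ(7^3) = 7^2·(7−1) = 49·6 = 294.
φ(37) = 37 − 1 = 36.
Multiply: 294 · 36 = 10584.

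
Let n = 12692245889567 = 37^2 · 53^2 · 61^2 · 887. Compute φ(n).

11904146017920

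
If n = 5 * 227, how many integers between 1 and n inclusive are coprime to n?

904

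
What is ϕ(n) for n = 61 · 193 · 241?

2764800

φ(61) = 61 − 1 = 60.
φ(193) = 193 − 1 = 192.
φ(241) = 241 − 1 = 240.
Since φ is multiplicative, φ(2837293) = 60 · 192 · 240 = 2764800.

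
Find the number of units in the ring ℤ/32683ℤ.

25872

Prime factorization: 32683 = 7^2 × 23 × 29.
φ(32683) = 32683 · (1 − 1/7) · (1 − 1/23) · (1 − 1/29)
       = 32683 · 3696/4669 = 25872.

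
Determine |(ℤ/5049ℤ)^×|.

2880

5049 = 3**3 * 11 * 17.
φ(3^3) = 3^3 − 3^2 = 27 − 9 = 18.
φ(11) = 11 − 1 = 10.
φ(17) = 17 − 1 = 16.
Since φ is multiplicative, φ(5049) = 18 · 10 · 16 = 2880.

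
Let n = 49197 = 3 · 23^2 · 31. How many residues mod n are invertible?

30360

φ(3) = 3 − 1 = 2.
φ(23^2) = 23^1·(23−1) = 23·22 = 506.
φ(31) = 31 − 1 = 30.
Since φ is multiplicative, φ(49197) = 2 · 506 · 30 = 30360.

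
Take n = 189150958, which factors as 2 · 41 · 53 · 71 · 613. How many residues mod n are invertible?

φ(2) = 2 − 1 = 1.
φ(41) = 41 − 1 = 40.
φ(53) = 53 − 1 = 52.
φ(71) = 71 − 1 = 70.
φ(613) = 613 − 1 = 612.
Since φ is multiplicative, φ(189150958) = 1 · 40 · 52 · 70 · 612 = 89107200.

89107200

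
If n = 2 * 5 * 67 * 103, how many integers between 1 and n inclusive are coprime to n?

26928

φ(2) = 2 − 1 = 1.
φ(5) = 5 − 1 = 4.
φ(67) = 67 − 1 = 66.
φ(103) = 103 − 1 = 102.
Multiply: 1 · 4 · 66 · 102 = 26928.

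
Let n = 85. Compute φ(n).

First factor: 85 = 5 · 17.
φ(85) = 85 · (1 − 1/5) · (1 − 1/17)
       = 85 · 64/85 = 64.

64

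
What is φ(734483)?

635040

734483 = 19 * 29 * 31 * 43.
φ(19) = 19 − 1 = 18.
φ(29) = 29 − 1 = 28.
φ(31) = 31 − 1 = 30.
φ(43) = 43 − 1 = 42.
Since φ is multiplicative, φ(734483) = 18 · 28 · 30 · 42 = 635040.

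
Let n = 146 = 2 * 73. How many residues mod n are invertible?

φ(146) = 146 · (1 − 1/2) · (1 − 1/73)
       = 146 · 72/146 = 72.

72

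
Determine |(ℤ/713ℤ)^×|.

713 = 23 · 31.
φ(23) = 23 − 1 = 22.
φ(31) = 31 − 1 = 30.
Multiply: 22 · 30 = 660.

660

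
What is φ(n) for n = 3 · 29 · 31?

1680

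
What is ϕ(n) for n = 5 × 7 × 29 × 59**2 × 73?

165570048

φ(257924695) = 257924695 · (1 − 1/5) · (1 − 1/7) · (1 − 1/29) · (1 − 1/59) · (1 − 1/73)
       = 257924695 · 2806272/4371605 = 165570048.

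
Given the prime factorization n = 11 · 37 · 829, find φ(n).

φ(11) = 11 − 1 = 10.
φ(37) = 37 − 1 = 36.
φ(829) = 829 − 1 = 828.
Since φ is multiplicative, φ(337403) = 10 · 36 · 828 = 298080.

298080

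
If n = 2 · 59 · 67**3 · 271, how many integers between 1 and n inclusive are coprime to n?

φ(2) = 2 − 1 = 1.
φ(59) = 59 − 1 = 58.
φ(67^3) = 67^2·(67−1) = 4489·66 = 296274.
φ(271) = 271 − 1 = 270.
φ(9617799214) = 1 × 58 × 296274 × 270 = 4639650840.

4639650840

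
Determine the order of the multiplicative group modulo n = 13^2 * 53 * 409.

φ(3663413) = 3663413 · (1 − 1/13) · (1 − 1/53) · (1 − 1/409)
       = 3663413 · 254592/281801 = 3309696.

3309696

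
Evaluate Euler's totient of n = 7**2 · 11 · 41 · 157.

2620800

φ(7^2) = 7^2 − 7^1 = 49 − 7 = 42.
φ(11) = 11 − 1 = 10.
φ(41) = 41 − 1 = 40.
φ(157) = 157 − 1 = 156.
Since φ is multiplicative, φ(3469543) = 42 · 10 · 40 · 156 = 2620800.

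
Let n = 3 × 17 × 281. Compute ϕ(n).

8960

φ(3) = 3 − 1 = 2.
φ(17) = 17 − 1 = 16.
φ(281) = 281 − 1 = 280.
φ(14331) = 2 × 16 × 280 = 8960.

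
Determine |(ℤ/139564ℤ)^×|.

Factor 139564: 139564 = 2^2 × 23 × 37 × 41.
φ(139564) = 139564 · (1 − 1/2) · (1 − 1/23) · (1 − 1/37) · (1 − 1/41)
       = 139564 · 31680/69782 = 63360.

63360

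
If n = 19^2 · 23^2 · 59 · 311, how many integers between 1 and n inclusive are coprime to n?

3111474960

φ(19^2) = 19^2 − 19^1 = 361 − 19 = 342.
φ(23^2) = 23^1·(23−1) = 23·22 = 506.
φ(59) = 59 − 1 = 58.
φ(311) = 311 − 1 = 310.
Multiply: 342 · 506 · 58 · 310 = 3111474960.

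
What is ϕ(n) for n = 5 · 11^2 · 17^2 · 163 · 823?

15937067520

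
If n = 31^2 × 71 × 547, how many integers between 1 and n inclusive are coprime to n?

35544600

φ(31^2) = 31^2 − 31^1 = 961 − 31 = 930.
φ(71) = 71 − 1 = 70.
φ(547) = 547 − 1 = 546.
φ(37322357) = 930 × 70 × 546 = 35544600.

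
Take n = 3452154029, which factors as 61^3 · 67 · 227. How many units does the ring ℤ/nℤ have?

φ(3452154029) = 3452154029 · (1 − 1/61) · (1 − 1/67) · (1 − 1/227)
       = 3452154029 · 894960/927749 = 3330146160.

3330146160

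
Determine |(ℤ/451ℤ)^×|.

400

First factor: 451 = 11 * 41.
φ(451) = 451 · (1 − 1/11) · (1 − 1/41)
       = 451 · 400/451 = 400.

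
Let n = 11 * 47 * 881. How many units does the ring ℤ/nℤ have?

404800

φ(455477) = 455477 · (1 − 1/11) · (1 − 1/47) · (1 − 1/881)
       = 455477 · 404800/455477 = 404800.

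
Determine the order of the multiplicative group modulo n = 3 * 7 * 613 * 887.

φ(3) = 3 − 1 = 2.
φ(7) = 7 − 1 = 6.
φ(613) = 613 − 1 = 612.
φ(887) = 887 − 1 = 886.
Multiply: 2 · 6 · 612 · 886 = 6506784.

6506784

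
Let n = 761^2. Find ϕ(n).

578360

φ(761^2) = 761^1·(761−1) = 761·760 = 578360.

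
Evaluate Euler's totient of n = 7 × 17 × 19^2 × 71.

φ(3050089) = 3050089 · (1 − 1/7) · (1 − 1/17) · (1 − 1/19) · (1 − 1/71)
       = 3050089 · 120960/160531 = 2298240.

2298240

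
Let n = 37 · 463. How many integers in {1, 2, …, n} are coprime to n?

16632

φ(17131) = 17131 · (1 − 1/37) · (1 − 1/463)
       = 17131 · 16632/17131 = 16632.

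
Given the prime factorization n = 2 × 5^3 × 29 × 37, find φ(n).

100800

φ(268250) = 268250 · (1 − 1/2) · (1 − 1/5) · (1 − 1/29) · (1 − 1/37)
       = 268250 · 4032/10730 = 100800.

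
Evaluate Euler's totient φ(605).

440

Prime factorization: 605 = 5 · 11**2.
φ(5) = 5 − 1 = 4.
φ(11^2) = 11^1·(11−1) = 11·10 = 110.
φ(605) = 4 × 110 = 440.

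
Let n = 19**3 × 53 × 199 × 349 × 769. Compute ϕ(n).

φ(19415184217613) = 19415184217613 · (1 − 1/19) · (1 − 1/53) · (1 − 1/199) · (1 − 1/349) · (1 − 1/769)
       = 19415184217613 · 49531502592/53781673733 = 17880872435712.

17880872435712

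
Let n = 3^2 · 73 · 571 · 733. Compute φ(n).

180247680

φ(3^2) = 3^1·(3−1) = 3·2 = 6.
φ(73) = 73 − 1 = 72.
φ(571) = 571 − 1 = 570.
φ(733) = 733 − 1 = 732.
φ(274982751) = 6 × 72 × 570 × 732 = 180247680.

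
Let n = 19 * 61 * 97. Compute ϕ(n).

φ(19) = 19 − 1 = 18.
φ(61) = 61 − 1 = 60.
φ(97) = 97 − 1 = 96.
Multiply: 18 · 60 · 96 = 103680.

103680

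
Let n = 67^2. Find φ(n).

φ(4489) = 4489 · (1 − 1/67)
       = 4489 · 66/67 = 4422.

4422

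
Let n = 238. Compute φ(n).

96

Prime factorization: 238 = 2 · 7 · 17.
φ(238) = 238 · (1 − 1/2) · (1 − 1/7) · (1 − 1/17)
       = 238 · 96/238 = 96.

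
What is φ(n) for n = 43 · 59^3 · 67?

φ(591696899) = 591696899 · (1 − 1/43) · (1 − 1/59) · (1 − 1/67)
       = 591696899 · 160776/169979 = 559661256.

559661256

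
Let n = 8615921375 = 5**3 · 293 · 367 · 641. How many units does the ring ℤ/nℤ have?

6839808000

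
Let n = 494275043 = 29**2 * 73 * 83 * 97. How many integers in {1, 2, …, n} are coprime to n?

φ(29^2) = 29^1·(29−1) = 29·28 = 812.
φ(73) = 73 − 1 = 72.
φ(83) = 83 − 1 = 82.
φ(97) = 97 − 1 = 96.
φ(494275043) = 812 × 72 × 82 × 96 = 460228608.

460228608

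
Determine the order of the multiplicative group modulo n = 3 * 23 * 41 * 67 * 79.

9060480

φ(3) = 3 − 1 = 2.
φ(23) = 23 − 1 = 22.
φ(41) = 41 − 1 = 40.
φ(67) = 67 − 1 = 66.
φ(79) = 79 − 1 = 78.
φ(14973897) = 2 × 22 × 40 × 66 × 78 = 9060480.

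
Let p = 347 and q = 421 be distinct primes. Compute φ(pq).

φ(n) = (p − 1)(q − 1) = (347−1)(421−1) = 346·420 = 145320.

145320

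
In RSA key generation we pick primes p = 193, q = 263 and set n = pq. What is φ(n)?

φ(50759) = 50759 · (1 − 1/193) · (1 − 1/263)
       = 50759 · 50304/50759 = 50304.

50304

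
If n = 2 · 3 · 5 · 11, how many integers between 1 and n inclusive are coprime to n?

φ(2) = 2 − 1 = 1.
φ(3) = 3 − 1 = 2.
φ(5) = 5 − 1 = 4.
φ(11) = 11 − 1 = 10.
Since φ is multiplicative, φ(330) = 1 · 2 · 4 · 10 = 80.

80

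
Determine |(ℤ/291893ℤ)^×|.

Prime factorization: 291893 = 7^3 · 23 · 37.
φ(291893) = 291893 · (1 − 1/7) · (1 − 1/23) · (1 − 1/37)
       = 291893 · 4752/5957 = 232848.

232848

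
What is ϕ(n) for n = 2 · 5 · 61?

240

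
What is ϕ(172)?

172 = 2**2 * 43.
φ(172) = 172 · (1 − 1/2) · (1 − 1/43)
       = 172 · 42/86 = 84.

84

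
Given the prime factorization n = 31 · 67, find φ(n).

1980

φ(31) = 31 − 1 = 30.
φ(67) = 67 − 1 = 66.
φ(2077) = 30 × 66 = 1980.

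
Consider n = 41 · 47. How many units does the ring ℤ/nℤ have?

1840

φ(1927) = 1927 · (1 − 1/41) · (1 − 1/47)
       = 1927 · 1840/1927 = 1840.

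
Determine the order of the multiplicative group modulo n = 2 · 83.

φ(166) = 166 · (1 − 1/2) · (1 − 1/83)
       = 166 · 82/166 = 82.

82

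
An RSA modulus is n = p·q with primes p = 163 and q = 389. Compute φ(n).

For distinct primes, φ(pq) = (p−1)(q−1) = 162 × 388 = 62856.

62856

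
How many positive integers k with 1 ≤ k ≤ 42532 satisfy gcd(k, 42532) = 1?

17640

Factor 42532: 42532 = 2^2 · 7^3 · 31.
φ(42532) = 42532 · (1 − 1/2) · (1 − 1/7) · (1 − 1/31)
       = 42532 · 180/434 = 17640.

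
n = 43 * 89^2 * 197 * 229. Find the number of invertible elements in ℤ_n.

14699849472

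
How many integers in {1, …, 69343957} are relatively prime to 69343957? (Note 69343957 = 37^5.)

φ(69343957) = 69343957 · (1 − 1/37)
       = 69343957 · 36/37 = 67469796.

67469796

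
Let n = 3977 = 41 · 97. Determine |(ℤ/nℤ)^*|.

3840

φ(3977) = 3977 · (1 − 1/41) · (1 − 1/97)
       = 3977 · 3840/3977 = 3840.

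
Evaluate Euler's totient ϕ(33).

Prime factorization: 33 = 3 · 11.
φ(33) = 33 · (1 − 1/3) · (1 − 1/11)
       = 33 · 20/33 = 20.

20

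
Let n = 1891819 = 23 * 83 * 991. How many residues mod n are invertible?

φ(23) = 23 − 1 = 22.
φ(83) = 83 − 1 = 82.
φ(991) = 991 − 1 = 990.
Multiply: 22 · 82 · 990 = 1785960.

1785960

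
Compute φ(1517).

1440

Factor 1517: 1517 = 37 × 41.
φ(1517) = 1517 · (1 − 1/37) · (1 − 1/41)
       = 1517 · 1440/1517 = 1440.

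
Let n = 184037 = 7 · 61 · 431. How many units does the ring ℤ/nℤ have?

154800

φ(7) = 7 − 1 = 6.
φ(61) = 61 − 1 = 60.
φ(431) = 431 − 1 = 430.
φ(184037) = 6 × 60 × 430 = 154800.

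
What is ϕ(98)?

42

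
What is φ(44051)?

Factor 44051: 44051 = 7**2 · 29 · 31.
φ(7^2) = 7^1·(7−1) = 7·6 = 42.
φ(29) = 29 − 1 = 28.
φ(31) = 31 − 1 = 30.
φ(44051) = 42 × 28 × 30 = 35280.

35280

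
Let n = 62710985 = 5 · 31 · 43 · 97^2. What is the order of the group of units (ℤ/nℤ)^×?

46932480

φ(62710985) = 62710985 · (1 − 1/5) · (1 − 1/31) · (1 − 1/43) · (1 − 1/97)
       = 62710985 · 483840/646505 = 46932480.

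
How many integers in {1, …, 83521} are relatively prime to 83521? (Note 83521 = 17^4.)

78608

φ(83521) = 83521 · (1 − 1/17)
       = 83521 · 16/17 = 78608.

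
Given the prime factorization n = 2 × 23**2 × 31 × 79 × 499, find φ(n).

589651920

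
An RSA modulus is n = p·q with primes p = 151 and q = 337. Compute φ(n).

50400

φ(pq) = (p−1)(q−1) = 150 · 336 = 50400.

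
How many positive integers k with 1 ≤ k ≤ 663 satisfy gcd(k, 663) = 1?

Prime factorization: 663 = 3 · 13 · 17.
φ(663) = 663 · (1 − 1/3) · (1 − 1/13) · (1 − 1/17)
       = 663 · 384/663 = 384.

384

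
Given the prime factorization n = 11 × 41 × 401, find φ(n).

160000

φ(11) = 11 − 1 = 10.
φ(41) = 41 − 1 = 40.
φ(401) = 401 − 1 = 400.
Since φ is multiplicative, φ(180851) = 10 · 40 · 400 = 160000.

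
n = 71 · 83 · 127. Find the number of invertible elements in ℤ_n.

723240

φ(71) = 71 − 1 = 70.
φ(83) = 83 − 1 = 82.
φ(127) = 127 − 1 = 126.
φ(748411) = 70 × 82 × 126 = 723240.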